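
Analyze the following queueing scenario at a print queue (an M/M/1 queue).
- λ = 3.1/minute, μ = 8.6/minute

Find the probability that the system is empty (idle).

ρ = λ/μ = 3.1/8.6 = 0.3605
P(0) = 1 - ρ = 1 - 0.3605 = 0.6395
The server is idle 63.95% of the time.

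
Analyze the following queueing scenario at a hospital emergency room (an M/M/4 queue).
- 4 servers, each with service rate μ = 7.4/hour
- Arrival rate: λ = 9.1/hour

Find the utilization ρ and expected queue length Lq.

Traffic intensity: ρ = λ/(cμ) = 9.1/(4×7.4) = 0.3074
Since ρ = 0.3074 < 1, system is stable.
Offered load a = λ/μ = cρ = 9.1/7.4 = 1.2297
P₀ = [ Σₙ₌₀^3 aⁿ/n! + a^4/(4!(1-ρ)) ]⁻¹
Σ = a^0/0! + a^1/1! + a^2/2! + a^3/3! = 1.0000 + 1.2297 + 0.75612 + 0.30994 = 3.2958
a^4/(4!(1-ρ)) = 2.2869/(24 × 0.6926) = 0.1376
P₀ = 1/(3.2958 + 0.1376) = 0.2913
Lq = P₀·a^4·ρ / (4!(1-ρ)²) = 0.2913 × 2.2869 × 0.3074 / (24 × 0.4796) = 0.01779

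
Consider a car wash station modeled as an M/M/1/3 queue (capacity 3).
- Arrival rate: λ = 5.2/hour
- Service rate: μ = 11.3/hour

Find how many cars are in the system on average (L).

ρ = λ/μ = 5.2/11.3 = 0.460177
P₀ = (1-ρ)/(1-ρ^(K+1)) = (1-0.460177)/(1-0.460177^4) = 0.53982/0.95516 = 0.5652
P_K = P₀×ρ^K = 0.56517 × 0.460177^3 = 0.56517 × 0.097448 = 0.05507
L = ρ[1 - (K+1)ρ^K + Kρ^(K+1)] / [(1-ρ)(1-ρ^(K+1))]
L = 0.460177 × (1 - 4×0.097448 + 3×0.044844) / ((1 - 0.460177) × (1 - 0.044844)) = 0.6647 cars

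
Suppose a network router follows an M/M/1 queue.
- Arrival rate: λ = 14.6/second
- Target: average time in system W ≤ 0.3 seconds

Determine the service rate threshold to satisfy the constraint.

For M/M/1: W = 1/(μ-λ)
Need W ≤ 0.3, so 1/(μ-λ) ≤ 0.3
μ - λ ≥ 1/0.3 = 3.3333
μ ≥ 14.6 + 3.3333 = 17.9333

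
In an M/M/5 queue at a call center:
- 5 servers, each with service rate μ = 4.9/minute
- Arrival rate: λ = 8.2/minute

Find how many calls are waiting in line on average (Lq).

Traffic intensity: ρ = λ/(cμ) = 8.2/(5×4.9) = 0.3347
Since ρ = 0.3347 < 1, system is stable.
Offered load a = λ/μ = cρ = 8.2/4.9 = 1.6735
P₀ = [ Σₙ₌₀^4 aⁿ/n! + a^5/(5!(1-ρ)) ]⁻¹
Σ = a^0/0! + a^1/1! + a^2/2! + a^3/3! + a^4/4! = 1.0000 + 1.6735 + 1.4002 + 0.7811 + 0.3268 = 5.1816
a^5/(5!(1-ρ)) = 13.1247/(120 × 0.6653) = 0.1644
P₀ = 1/(5.1816 + 0.1644) = 0.1871
Lq = P₀·a^5·ρ / (5!(1-ρ)²) = 0.1871 × 13.1247 × 0.3347 / (120 × 0.4426) = 0.01547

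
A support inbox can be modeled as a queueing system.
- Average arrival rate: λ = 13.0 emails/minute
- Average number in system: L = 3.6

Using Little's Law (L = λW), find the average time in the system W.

Little's Law: L = λW, so W = L/λ
W = 3.6/13.0 = 0.2769 minutes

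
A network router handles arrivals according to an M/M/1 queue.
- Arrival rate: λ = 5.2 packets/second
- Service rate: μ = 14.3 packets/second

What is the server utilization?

Server utilization: ρ = λ/μ
ρ = 5.2/14.3 = 0.3636
The server is busy 36.36% of the time.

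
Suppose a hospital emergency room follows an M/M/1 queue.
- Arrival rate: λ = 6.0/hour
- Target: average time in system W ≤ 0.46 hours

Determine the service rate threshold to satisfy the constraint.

For M/M/1: W = 1/(μ-λ)
Need W ≤ 0.46, so 1/(μ-λ) ≤ 0.46
μ - λ ≥ 1/0.46 = 2.1739
μ ≥ 6.0 + 2.1739 = 8.1739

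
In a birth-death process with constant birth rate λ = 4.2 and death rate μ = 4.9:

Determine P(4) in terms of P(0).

For constant rates: P(n)/P(0) = (λ/μ)^n
P(4)/P(0) = (4.2/4.9)^4 = 0.85714^4 = 0.5398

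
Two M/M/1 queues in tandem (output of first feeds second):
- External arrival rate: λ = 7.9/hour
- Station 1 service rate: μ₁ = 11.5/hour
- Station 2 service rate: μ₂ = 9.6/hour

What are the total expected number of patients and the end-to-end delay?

By Jackson's theorem, each station behaves as independent M/M/1.
Station 1: ρ₁ = 7.9/11.5 = 0.6870, L₁ = ρ₁/(1-ρ₁) = λ/(μ₁-λ) = 7.9/3.60 = 2.1944
Station 2: ρ₂ = 7.9/9.6 = 0.8229, L₂ = ρ₂/(1-ρ₂) = λ/(μ₂-λ) = 7.9/1.70 = 4.6471
Total: L = L₁ + L₂ = 2.1944 + 4.6471 = 6.8415
W = L/λ = 6.8415/7.9 = 0.8660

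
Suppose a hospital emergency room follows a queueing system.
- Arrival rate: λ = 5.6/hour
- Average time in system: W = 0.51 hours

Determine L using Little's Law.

Little's Law: L = λW
L = 5.6 × 0.51 = 2.8560 patients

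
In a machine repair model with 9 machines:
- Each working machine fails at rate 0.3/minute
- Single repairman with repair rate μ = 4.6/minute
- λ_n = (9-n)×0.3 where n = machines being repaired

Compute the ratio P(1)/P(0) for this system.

P(1)/P(0) = ∏_{i=0}^{1-1} λ_i/μ_{i+1}
= (9-0)×0.3/4.6
= 0.5870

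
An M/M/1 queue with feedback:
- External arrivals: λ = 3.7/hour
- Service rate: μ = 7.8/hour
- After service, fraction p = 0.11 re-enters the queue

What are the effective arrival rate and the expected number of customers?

Effective arrival rate: λ_eff = λ/(1-p) = 3.7/(1-0.11) = 3.7/0.89 = 4.1573
ρ = λ_eff/μ = 4.1573/7.8 = 0.5330
L = ρ/(1-ρ) = 0.5330/(1-0.5330) = 1.1413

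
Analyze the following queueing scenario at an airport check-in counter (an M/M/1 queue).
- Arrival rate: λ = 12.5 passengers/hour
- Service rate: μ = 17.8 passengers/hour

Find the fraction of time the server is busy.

Server utilization: ρ = λ/μ
ρ = 12.5/17.8 = 0.7022
The server is busy 70.22% of the time.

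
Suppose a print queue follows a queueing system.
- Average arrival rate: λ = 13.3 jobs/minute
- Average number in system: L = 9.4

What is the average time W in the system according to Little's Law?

Little's Law: L = λW, so W = L/λ
W = 9.4/13.3 = 0.7068 minutes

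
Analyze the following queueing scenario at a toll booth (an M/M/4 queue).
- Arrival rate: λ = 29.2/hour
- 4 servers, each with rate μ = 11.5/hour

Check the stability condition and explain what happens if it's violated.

Stability requires ρ = λ/(cμ) < 1
ρ = 29.2/(4 × 11.5) = 29.2/46.00 = 0.6348
Since 0.6348 < 1, the system is STABLE.
The servers are busy 63.48% of the time.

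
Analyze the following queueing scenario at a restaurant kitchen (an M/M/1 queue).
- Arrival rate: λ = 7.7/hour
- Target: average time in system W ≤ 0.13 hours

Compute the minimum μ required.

For M/M/1: W = 1/(μ-λ)
Need W ≤ 0.13, so 1/(μ-λ) ≤ 0.13
μ - λ ≥ 1/0.13 = 7.6923
μ ≥ 7.7 + 7.6923 = 15.3923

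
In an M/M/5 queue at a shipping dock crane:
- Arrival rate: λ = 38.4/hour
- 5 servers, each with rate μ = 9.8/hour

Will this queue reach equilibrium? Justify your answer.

Stability requires ρ = λ/(cμ) < 1
ρ = 38.4/(5 × 9.8) = 38.4/49.00 = 0.7837
Since 0.7837 < 1, the system is STABLE.
The servers are busy 78.37% of the time.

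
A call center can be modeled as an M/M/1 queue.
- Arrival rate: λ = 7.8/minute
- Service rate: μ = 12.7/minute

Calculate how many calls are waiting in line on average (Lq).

ρ = λ/μ = 7.8/12.7 = 0.6142
For M/M/1: Lq = λ²/(μ(μ-λ))
Lq = 60.84/(12.7 × 4.90)
Lq = 0.9777 calls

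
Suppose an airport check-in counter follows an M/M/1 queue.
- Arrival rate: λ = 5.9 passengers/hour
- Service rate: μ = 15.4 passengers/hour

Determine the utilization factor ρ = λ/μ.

Server utilization: ρ = λ/μ
ρ = 5.9/15.4 = 0.3831
The server is busy 38.31% of the time.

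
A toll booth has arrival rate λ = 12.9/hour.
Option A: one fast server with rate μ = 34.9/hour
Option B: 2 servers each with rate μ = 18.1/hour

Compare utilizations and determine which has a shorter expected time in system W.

Option A: single server μ = 34.9 (M/M/1)
  ρ_A = 12.9/34.9 = 0.3696
  W_A = 1/(μ-λ) = 1/(34.9-12.9) = 1/22.00 = 0.04545

Option B: 2 servers μ = 18.1 (M/M/2)
  ρ_B = λ/(cμ) = 12.9/(2×18.1) = 0.3564
  Offered load a = λ/μ = cρ = 12.9/18.1 = 0.7127
  P₀ = [ Σₙ₌₀^1 aⁿ/n! + a^2/(2!(1-ρ)) ]⁻¹
  Σ = a^0/0! + a^1/1! = 1.0000 + 0.7127 = 1.7127
  a^2/(2!(1-ρ)) = 0.50795/(2 × 0.64365) = 0.3946
  P₀ = 1/(1.7127 + 0.3946) = 0.4745
  Lq = P₀·a^2·ρ / (2!(1-ρ)²) = 0.4745 × 0.5080 × 0.3564 / (2 × 0.4143) = 0.1037
  Wq_B = Lq/λ = 0.10367/12.9 = 0.008036
  W_B = Wq_B + 1/μ = 0.008036 + 0.05525 = 0.06329

Since W_A = 0.04545 < W_B = 0.06329, Option A (single fast server) has the shorter time in system.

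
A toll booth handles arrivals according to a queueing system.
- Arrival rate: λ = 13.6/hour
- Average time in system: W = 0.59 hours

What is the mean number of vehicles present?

Little's Law: L = λW
L = 13.6 × 0.59 = 8.0240 vehicles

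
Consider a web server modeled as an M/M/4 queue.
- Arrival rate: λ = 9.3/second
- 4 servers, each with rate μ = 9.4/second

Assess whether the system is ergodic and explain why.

Stability requires ρ = λ/(cμ) < 1
ρ = 9.3/(4 × 9.4) = 9.3/37.60 = 0.2473
Since 0.2473 < 1, the system is STABLE.
The servers are busy 24.73% of the time.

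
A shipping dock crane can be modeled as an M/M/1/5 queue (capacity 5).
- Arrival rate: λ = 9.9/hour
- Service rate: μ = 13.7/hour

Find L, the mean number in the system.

ρ = λ/μ = 9.9/13.7 = 0.72263
P₀ = (1-ρ)/(1-ρ^(K+1)) = (1-0.72263)/(1-0.72263^6) = 0.27737/0.85760 = 0.3234
P_K = P₀×ρ^K = 0.32342 × 0.72263^5 = 0.32342 × 0.19705 = 0.06373
L = ρ[1 - (K+1)ρ^K + Kρ^(K+1)] / [(1-ρ)(1-ρ^(K+1))]
L = 0.72263 × (1 - 6×0.1970516 + 5×0.1423954) / ((1 - 0.72263) × (1 - 0.1423954)) = 1.6091 containers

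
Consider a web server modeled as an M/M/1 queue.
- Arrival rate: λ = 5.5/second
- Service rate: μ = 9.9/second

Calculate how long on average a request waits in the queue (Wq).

First, compute utilization: ρ = λ/μ = 5.5/9.9 = 0.5556
For M/M/1: Wq = λ/(μ(μ-λ))
Wq = 5.5/(9.9 × (9.9-5.5))
Wq = 5.5/(9.9 × 4.40)
Wq = 0.1263 seconds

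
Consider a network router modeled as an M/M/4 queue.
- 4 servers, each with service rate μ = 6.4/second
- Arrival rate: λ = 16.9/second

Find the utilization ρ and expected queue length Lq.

Traffic intensity: ρ = λ/(cμ) = 16.9/(4×6.4) = 0.6602
Since ρ = 0.6602 < 1, system is stable.
Offered load a = λ/μ = cρ = 16.9/6.4 = 2.6406
P₀ = [ Σₙ₌₀^3 aⁿ/n! + a^4/(4!(1-ρ)) ]⁻¹
Σ = a^0/0! + a^1/1! + a^2/2! + a^3/3! = 1.0000 + 2.6406 + 3.4865 + 3.0688 = 10.1959
a^4/(4!(1-ρ)) = 48.6213/(24 × 0.339844) = 5.9612
P₀ = 1/(10.1959 + 5.9612) = 0.06189
Lq = P₀·a^4·ρ / (4!(1-ρ)²) = 0.06189 × 48.6213 × 0.6602 / (24 × 0.1155) = 0.7167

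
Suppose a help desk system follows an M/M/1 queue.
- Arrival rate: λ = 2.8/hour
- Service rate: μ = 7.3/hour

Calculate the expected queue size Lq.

ρ = λ/μ = 2.8/7.3 = 0.3836
For M/M/1: Lq = λ²/(μ(μ-λ))
Lq = 7.84/(7.3 × 4.50)
Lq = 0.2387 tickets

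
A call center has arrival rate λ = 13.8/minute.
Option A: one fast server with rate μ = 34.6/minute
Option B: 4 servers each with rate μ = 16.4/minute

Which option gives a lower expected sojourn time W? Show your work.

Option A: single server μ = 34.6 (M/M/1)
  ρ_A = 13.8/34.6 = 0.3988
  W_A = 1/(μ-λ) = 1/(34.6-13.8) = 1/20.80 = 0.04808

Option B: 4 servers μ = 16.4 (M/M/4)
  ρ_B = λ/(cμ) = 13.8/(4×16.4) = 0.2104
  Offered load a = λ/μ = cρ = 13.8/16.4 = 0.8415
  P₀ = [ Σₙ₌₀^3 aⁿ/n! + a^4/(4!(1-ρ)) ]⁻¹
  Σ = a^0/0! + a^1/1! + a^2/2! + a^3/3! = 1.0000 + 0.8415 + 0.3540 + 0.09930 = 2.2948
  a^4/(4!(1-ρ)) = 0.5013/(24 × 0.7896) = 0.02645
  P₀ = 1/(2.2948 + 0.02645) = 0.4308
  Lq = P₀·a^4·ρ / (4!(1-ρ)²) = 0.4308 × 0.5013 × 0.2104 / (24 × 0.6235) = 0.003036
  Wq_B = Lq/λ = 0.003036/13.8 = 0.0002200
  W_B = Wq_B + 1/μ = 0.0002200 + 0.06098 = 0.06120

Since W_A = 0.04808 < W_B = 0.06120, Option A (single fast server) has the shorter time in system.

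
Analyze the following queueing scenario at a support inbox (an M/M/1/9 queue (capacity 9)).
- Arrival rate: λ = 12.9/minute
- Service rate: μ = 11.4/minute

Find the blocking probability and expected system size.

ρ = λ/μ = 12.9/11.4 = 1.131579
P₀ = (1-ρ)/(1-ρ^(K+1)) = (1-1.131579)/(1-1.131579^10) = -0.1316/-2.4423 = 0.05388
P_K = P₀×ρ^K = 0.05388 × 1.131579^9 = 0.05388 × 3.0420 = 0.1639
Blocking probability P_9 = 0.1639 (16.39%)
L = ρ[1 - (K+1)ρ^K + Kρ^(K+1)] / [(1-ρ)(1-ρ^(K+1))]
L = 1.131579 × (1 - 10×3.042033 + 9×3.442301) / ((1 - 1.131579) × (1 - 3.442301)) = 5.4945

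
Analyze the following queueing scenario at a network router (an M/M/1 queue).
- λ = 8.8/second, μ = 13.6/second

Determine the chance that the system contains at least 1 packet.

ρ = λ/μ = 8.8/13.6 = 0.6471
P(N ≥ n) = ρⁿ
P(N ≥ 1) = 0.6471^1
P(N ≥ 1) = 0.6471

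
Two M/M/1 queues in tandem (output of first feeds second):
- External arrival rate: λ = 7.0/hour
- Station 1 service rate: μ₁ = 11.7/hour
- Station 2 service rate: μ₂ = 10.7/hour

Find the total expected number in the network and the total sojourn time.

By Jackson's theorem, each station behaves as independent M/M/1.
Station 1: ρ₁ = 7.0/11.7 = 0.5983, L₁ = ρ₁/(1-ρ₁) = λ/(μ₁-λ) = 7.0/4.70 = 1.4894
Station 2: ρ₂ = 7.0/10.7 = 0.6542, L₂ = ρ₂/(1-ρ₂) = λ/(μ₂-λ) = 7.0/3.70 = 1.8919
Total: L = L₁ + L₂ = 1.4894 + 1.8919 = 3.3813
W = L/λ = 3.3813/7.0 = 0.4830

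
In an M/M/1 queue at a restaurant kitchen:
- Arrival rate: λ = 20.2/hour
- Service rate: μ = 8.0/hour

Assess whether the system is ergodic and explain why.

Stability requires ρ = λ/(cμ) < 1
ρ = 20.2/(1 × 8.0) = 20.2/8.00 = 2.5250
Since 2.5250 ≥ 1, the system is UNSTABLE.
Queue grows without bound. Need μ > λ = 20.2.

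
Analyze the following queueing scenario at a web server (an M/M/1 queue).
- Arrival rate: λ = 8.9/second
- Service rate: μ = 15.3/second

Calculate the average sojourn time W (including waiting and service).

First, compute utilization: ρ = λ/μ = 8.9/15.3 = 0.5817
For M/M/1: W = 1/(μ-λ)
W = 1/(15.3-8.9) = 1/6.40
W = 0.1562 seconds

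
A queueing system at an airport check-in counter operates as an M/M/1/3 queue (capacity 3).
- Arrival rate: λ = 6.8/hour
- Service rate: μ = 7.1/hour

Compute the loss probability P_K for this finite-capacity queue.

ρ = λ/μ = 6.8/7.1 = 0.95775
P₀ = (1-ρ)/(1-ρ^(K+1)) = (1-0.95775)/(1-0.95775^4) = 0.04225/0.1586 = 0.2664
P_K = P₀×ρ^K = 0.266413 × 0.95775^3 = 0.266413 × 0.878530 = 0.2341
Blocking probability = 23.41%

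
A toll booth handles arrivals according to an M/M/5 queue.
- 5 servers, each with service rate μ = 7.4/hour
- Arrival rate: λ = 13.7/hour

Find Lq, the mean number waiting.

Traffic intensity: ρ = λ/(cμ) = 13.7/(5×7.4) = 0.3703
Since ρ = 0.3703 < 1, system is stable.
Offered load a = λ/μ = cρ = 13.7/7.4 = 1.8514
P₀ = [ Σₙ₌₀^4 aⁿ/n! + a^5/(5!(1-ρ)) ]⁻¹
Σ = a^0/0! + a^1/1! + a^2/2! + a^3/3! + a^4/4! = 1.00000 + 1.85135 + 1.71375 + 1.05759 + 0.489490 = 6.1122
a^5/(5!(1-ρ)) = 21.7492/(120 × 0.6297) = 0.2878
P₀ = 1/(6.11218 + 0.287812) = 0.1563
Lq = P₀·a^5·ρ / (5!(1-ρ)²) = 0.15625 × 21.7492 × 0.37027 / (120 × 0.39656) = 0.02644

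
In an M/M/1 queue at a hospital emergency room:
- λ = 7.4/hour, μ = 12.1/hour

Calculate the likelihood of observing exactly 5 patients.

ρ = λ/μ = 7.4/12.1 = 0.61157
P(n) = (1-ρ)ρⁿ
P(5) = (1-0.61157) × 0.61157^5
P(5) = 0.3884 × 0.08555
P(5) = 0.03323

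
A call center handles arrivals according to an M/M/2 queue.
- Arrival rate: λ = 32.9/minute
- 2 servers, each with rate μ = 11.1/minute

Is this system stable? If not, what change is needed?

Stability requires ρ = λ/(cμ) < 1
ρ = 32.9/(2 × 11.1) = 32.9/22.20 = 1.4820
Since 1.4820 ≥ 1, the system is UNSTABLE.
Need c > λ/μ = 32.9/11.1 = 2.96.
Minimum servers needed: c = 3.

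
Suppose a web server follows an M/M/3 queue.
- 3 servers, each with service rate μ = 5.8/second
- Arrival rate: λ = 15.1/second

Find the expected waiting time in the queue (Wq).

Traffic intensity: ρ = λ/(cμ) = 15.1/(3×5.8) = 0.8678
Since ρ = 0.8678 < 1, system is stable.
Offered load a = λ/μ = cρ = 15.1/5.8 = 2.6034
P₀ = [ Σₙ₌₀^2 aⁿ/n! + a^3/(3!(1-ρ)) ]⁻¹
Σ = a^0/0! + a^1/1! + a^2/2! = 1.0000 + 2.6034 + 3.3890 = 6.9924
a^3/(3!(1-ρ)) = 17.6460/(6 × 0.132184) = 22.2493
P₀ = 1/(6.9924 + 22.2493) = 0.03420
Lq = P₀·a^3·ρ / (3!(1-ρ)²) = 0.034198 × 17.6460 × 0.86782 / (6 × 0.017473) = 4.9953
Wq = Lq/λ = 4.9953/15.1 = 0.3308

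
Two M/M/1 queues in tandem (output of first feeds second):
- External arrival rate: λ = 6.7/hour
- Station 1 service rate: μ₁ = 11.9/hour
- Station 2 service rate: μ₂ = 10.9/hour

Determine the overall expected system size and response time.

By Jackson's theorem, each station behaves as independent M/M/1.
Station 1: ρ₁ = 6.7/11.9 = 0.5630, L₁ = ρ₁/(1-ρ₁) = λ/(μ₁-λ) = 6.7/5.20 = 1.2885
Station 2: ρ₂ = 6.7/10.9 = 0.6147, L₂ = ρ₂/(1-ρ₂) = λ/(μ₂-λ) = 6.7/4.20 = 1.5952
Total: L = L₁ + L₂ = 1.2885 + 1.5952 = 2.8837
W = L/λ = 2.8837/6.7 = 0.4304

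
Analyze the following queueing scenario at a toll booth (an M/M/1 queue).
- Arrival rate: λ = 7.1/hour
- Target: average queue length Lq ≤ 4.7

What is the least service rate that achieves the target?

For M/M/1: Lq = λ²/(μ(μ-λ))
Need Lq ≤ 4.7, i.e. μ(μ-λ) ≥ λ²/4.7
μ² - 7.1μ - 50.41/4.7 ≥ 0  →  μ² - 7.1μ - 10.72553 ≥ 0
Quadratic formula (positive root): μ = [λ + √(λ² + 4×10.72553)]/2
Discriminant: 50.41 + 4×10.72553 = 93.3121, √93.3121 = 9.6598
μ ≥ (7.1 + 9.6598)/2 = 8.3799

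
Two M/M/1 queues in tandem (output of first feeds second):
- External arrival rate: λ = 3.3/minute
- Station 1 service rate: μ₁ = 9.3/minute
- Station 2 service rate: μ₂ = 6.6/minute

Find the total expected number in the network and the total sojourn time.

By Jackson's theorem, each station behaves as independent M/M/1.
Station 1: ρ₁ = 3.3/9.3 = 0.3548, L₁ = ρ₁/(1-ρ₁) = λ/(μ₁-λ) = 3.3/6.00 = 0.5500
Station 2: ρ₂ = 3.3/6.6 = 0.5000, L₂ = ρ₂/(1-ρ₂) = λ/(μ₂-λ) = 3.3/3.30 = 1.0000
Total: L = L₁ + L₂ = 0.5500 + 1.0000 = 1.5500
W = L/λ = 1.5500/3.3 = 0.4697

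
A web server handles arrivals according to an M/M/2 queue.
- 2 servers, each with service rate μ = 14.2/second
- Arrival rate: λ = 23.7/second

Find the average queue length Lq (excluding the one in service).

Traffic intensity: ρ = λ/(cμ) = 23.7/(2×14.2) = 0.8345
Since ρ = 0.8345 < 1, system is stable.
Offered load a = λ/μ = cρ = 23.7/14.2 = 1.6690
P₀ = [ Σₙ₌₀^1 aⁿ/n! + a^2/(2!(1-ρ)) ]⁻¹
Σ = a^0/0! + a^1/1! = 1.0000 + 1.6690 = 2.6690
a^2/(2!(1-ρ)) = 2.78561/(2 × 0.165493) = 8.4161
P₀ = 1/(2.6690 + 8.4161) = 0.09021
Lq = P₀·a^2·ρ / (2!(1-ρ)²) = 0.090211 × 2.7856 × 0.83451 / (2 × 0.027388) = 3.8284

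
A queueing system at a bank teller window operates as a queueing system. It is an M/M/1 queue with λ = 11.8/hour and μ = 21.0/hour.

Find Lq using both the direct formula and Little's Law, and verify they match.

Method 1 (direct): Lq = λ²/(μ(μ-λ)) = 139.24/(21.0 × 9.20) = 0.7207

Method 2 (Little's Law):
W = 1/(μ-λ) = 1/9.20 = 0.1087
Wq = W - 1/μ = 0.1087 - 0.04762 = 0.06108
Lq = λWq = 11.8 × 0.06108 = 0.7207 ✔ (matches Method 1)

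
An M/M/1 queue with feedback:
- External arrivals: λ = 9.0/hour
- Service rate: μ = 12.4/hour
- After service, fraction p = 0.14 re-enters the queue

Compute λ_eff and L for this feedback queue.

Effective arrival rate: λ_eff = λ/(1-p) = 9.0/(1-0.14) = 9.0/0.86 = 10.46512
ρ = λ_eff/μ = 10.46512/12.4 = 0.843961
L = ρ/(1-ρ) = 0.843961/(1-0.843961) = 5.4087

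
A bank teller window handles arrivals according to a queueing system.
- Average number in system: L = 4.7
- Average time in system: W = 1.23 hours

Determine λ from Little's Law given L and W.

Little's Law: L = λW, so λ = L/W
λ = 4.7/1.23 = 3.8211 transactions/hour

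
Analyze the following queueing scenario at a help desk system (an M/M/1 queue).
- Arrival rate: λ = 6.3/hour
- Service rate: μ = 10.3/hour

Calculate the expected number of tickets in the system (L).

ρ = λ/μ = 6.3/10.3 = 0.6117
For M/M/1: L = λ/(μ-λ)
L = 6.3/(10.3-6.3) = 6.3/4.00
L = 1.5750 tickets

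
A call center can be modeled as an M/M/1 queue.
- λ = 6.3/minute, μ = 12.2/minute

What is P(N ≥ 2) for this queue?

ρ = λ/μ = 6.3/12.2 = 0.5164
P(N ≥ n) = ρⁿ
P(N ≥ 2) = 0.5164^2
P(N ≥ 2) = 0.2667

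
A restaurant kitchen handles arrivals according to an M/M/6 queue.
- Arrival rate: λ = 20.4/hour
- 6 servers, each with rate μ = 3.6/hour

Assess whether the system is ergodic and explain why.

Stability requires ρ = λ/(cμ) < 1
ρ = 20.4/(6 × 3.6) = 20.4/21.60 = 0.9444
Since 0.9444 < 1, the system is STABLE.
The servers are busy 94.44% of the time.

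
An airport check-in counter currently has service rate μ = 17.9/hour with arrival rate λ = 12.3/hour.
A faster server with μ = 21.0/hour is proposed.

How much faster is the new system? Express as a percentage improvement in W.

System 1: ρ₁ = 12.3/17.9 = 0.6872, W₁ = 1/(17.9-12.3) = 0.17857
System 2: ρ₂ = 12.3/21.0 = 0.5857, W₂ = 1/(21.0-12.3) = 0.11494
Improvement: (W₁-W₂)/W₁ = (0.17857-0.11494)/0.17857 = 35.63%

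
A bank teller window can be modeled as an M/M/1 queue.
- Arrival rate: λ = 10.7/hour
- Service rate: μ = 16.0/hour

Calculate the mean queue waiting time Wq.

First, compute utilization: ρ = λ/μ = 10.7/16.0 = 0.6687
For M/M/1: Wq = λ/(μ(μ-λ))
Wq = 10.7/(16.0 × (16.0-10.7))
Wq = 10.7/(16.0 × 5.30)
Wq = 0.1262 hours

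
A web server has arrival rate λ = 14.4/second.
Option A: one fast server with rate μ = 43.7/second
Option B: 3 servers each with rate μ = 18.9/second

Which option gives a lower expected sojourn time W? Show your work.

Option A: single server μ = 43.7 (M/M/1)
  ρ_A = 14.4/43.7 = 0.3295
  W_A = 1/(μ-λ) = 1/(43.7-14.4) = 1/29.30 = 0.03413

Option B: 3 servers μ = 18.9 (M/M/3)
  ρ_B = λ/(cμ) = 14.4/(3×18.9) = 0.2540
  Offered load a = λ/μ = cρ = 14.4/18.9 = 0.7619
  P₀ = [ Σₙ₌₀^2 aⁿ/n! + a^3/(3!(1-ρ)) ]⁻¹
  Σ = a^0/0! + a^1/1! + a^2/2! = 1.0000 + 0.76190 + 0.29025 = 2.0522
  a^3/(3!(1-ρ)) = 0.44228/(6 × 0.74603) = 0.09881
  P₀ = 1/(2.0522 + 0.09881) = 0.4649
  Lq = P₀·a^3·ρ / (3!(1-ρ)²) = 0.4649 × 0.4423 × 0.2540 / (6 × 0.5566) = 0.01564
  Wq_B = Lq/λ = 0.01564/14.4 = 0.001086
  W_B = Wq_B + 1/μ = 0.001086 + 0.05291 = 0.05400

Since W_A = 0.03413 < W_B = 0.05400, Option A (single fast server) has the shorter time in system.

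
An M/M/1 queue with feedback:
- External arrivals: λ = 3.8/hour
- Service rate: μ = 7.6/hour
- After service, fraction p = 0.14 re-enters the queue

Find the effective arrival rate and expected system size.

Effective arrival rate: λ_eff = λ/(1-p) = 3.8/(1-0.14) = 3.8/0.86 = 4.4186
ρ = λ_eff/μ = 4.4186/7.6 = 0.5814
L = ρ/(1-ρ) = 0.5814/(1-0.5814) = 1.3889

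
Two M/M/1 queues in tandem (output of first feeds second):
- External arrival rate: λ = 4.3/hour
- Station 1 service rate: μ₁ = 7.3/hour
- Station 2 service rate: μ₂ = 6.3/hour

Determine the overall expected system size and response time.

By Jackson's theorem, each station behaves as independent M/M/1.
Station 1: ρ₁ = 4.3/7.3 = 0.5890, L₁ = ρ₁/(1-ρ₁) = λ/(μ₁-λ) = 4.3/3.00 = 1.4333
Station 2: ρ₂ = 4.3/6.3 = 0.6825, L₂ = ρ₂/(1-ρ₂) = λ/(μ₂-λ) = 4.3/2.00 = 2.1500
Total: L = L₁ + L₂ = 1.4333 + 2.1500 = 3.5833
W = L/λ = 3.5833/4.3 = 0.8333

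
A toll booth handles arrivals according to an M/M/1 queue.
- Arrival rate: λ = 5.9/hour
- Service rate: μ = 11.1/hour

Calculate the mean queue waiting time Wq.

First, compute utilization: ρ = λ/μ = 5.9/11.1 = 0.5315
For M/M/1: Wq = λ/(μ(μ-λ))
Wq = 5.9/(11.1 × (11.1-5.9))
Wq = 5.9/(11.1 × 5.20)
Wq = 0.1022 hours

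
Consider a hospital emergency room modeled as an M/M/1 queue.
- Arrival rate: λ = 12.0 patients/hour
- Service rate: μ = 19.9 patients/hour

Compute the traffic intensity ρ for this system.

Server utilization: ρ = λ/μ
ρ = 12.0/19.9 = 0.6030
The server is busy 60.30% of the time.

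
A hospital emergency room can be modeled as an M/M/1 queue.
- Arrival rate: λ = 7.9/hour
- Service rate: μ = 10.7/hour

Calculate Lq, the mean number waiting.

ρ = λ/μ = 7.9/10.7 = 0.7383
For M/M/1: Lq = λ²/(μ(μ-λ))
Lq = 62.41/(10.7 × 2.80)
Lq = 2.0831 patients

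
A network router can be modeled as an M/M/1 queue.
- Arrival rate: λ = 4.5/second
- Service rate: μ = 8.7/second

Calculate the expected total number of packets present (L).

ρ = λ/μ = 4.5/8.7 = 0.5172
For M/M/1: L = λ/(μ-λ)
L = 4.5/(8.7-4.5) = 4.5/4.20
L = 1.0714 packets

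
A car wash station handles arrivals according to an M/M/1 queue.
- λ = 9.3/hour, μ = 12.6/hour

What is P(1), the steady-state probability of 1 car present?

ρ = λ/μ = 9.3/12.6 = 0.7381
P(n) = (1-ρ)ρⁿ
P(1) = (1-0.7381) × 0.7381^1
P(1) = 0.2619 × 0.7381
P(1) = 0.1933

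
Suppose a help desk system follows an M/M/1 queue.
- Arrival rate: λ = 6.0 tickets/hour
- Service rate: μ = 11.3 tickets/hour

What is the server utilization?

Server utilization: ρ = λ/μ
ρ = 6.0/11.3 = 0.5310
The server is busy 53.10% of the time.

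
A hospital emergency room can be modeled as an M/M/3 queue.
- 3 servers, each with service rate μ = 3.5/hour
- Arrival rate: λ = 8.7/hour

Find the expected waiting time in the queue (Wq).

Traffic intensity: ρ = λ/(cμ) = 8.7/(3×3.5) = 0.8286
Since ρ = 0.8286 < 1, system is stable.
Offered load a = λ/μ = cρ = 8.7/3.5 = 2.4857
P₀ = [ Σₙ₌₀^2 aⁿ/n! + a^3/(3!(1-ρ)) ]⁻¹
Σ = a^0/0! + a^1/1! + a^2/2! = 1.0000 + 2.4857 + 3.0894 = 6.5751
a^3/(3!(1-ρ)) = 15.3587/(6 × 0.171429) = 14.9320
P₀ = 1/(6.5751 + 14.9320) = 0.04650
Lq = P₀·a^3·ρ / (3!(1-ρ)²) = 0.046496 × 15.3587 × 0.82857 / (6 × 0.029388) = 3.3557
Wq = Lq/λ = 3.3557/8.7 = 0.3857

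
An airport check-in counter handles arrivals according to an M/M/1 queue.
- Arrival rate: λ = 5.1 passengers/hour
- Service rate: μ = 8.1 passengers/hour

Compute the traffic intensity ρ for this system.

Server utilization: ρ = λ/μ
ρ = 5.1/8.1 = 0.6296
The server is busy 62.96% of the time.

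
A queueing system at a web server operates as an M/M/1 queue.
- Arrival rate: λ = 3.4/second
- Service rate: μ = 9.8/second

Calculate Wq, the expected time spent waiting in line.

First, compute utilization: ρ = λ/μ = 3.4/9.8 = 0.3469
For M/M/1: Wq = λ/(μ(μ-λ))
Wq = 3.4/(9.8 × (9.8-3.4))
Wq = 3.4/(9.8 × 6.40)
Wq = 0.05421 seconds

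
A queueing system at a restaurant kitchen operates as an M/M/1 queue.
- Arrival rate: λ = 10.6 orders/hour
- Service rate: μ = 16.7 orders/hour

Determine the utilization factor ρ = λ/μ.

Server utilization: ρ = λ/μ
ρ = 10.6/16.7 = 0.6347
The server is busy 63.47% of the time.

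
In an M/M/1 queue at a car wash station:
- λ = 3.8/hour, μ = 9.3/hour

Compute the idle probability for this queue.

ρ = λ/μ = 3.8/9.3 = 0.4086
P(0) = 1 - ρ = 1 - 0.4086 = 0.5914
The server is idle 59.14% of the time.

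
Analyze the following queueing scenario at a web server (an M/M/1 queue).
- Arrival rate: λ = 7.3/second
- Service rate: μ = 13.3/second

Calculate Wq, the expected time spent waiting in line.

First, compute utilization: ρ = λ/μ = 7.3/13.3 = 0.5489
For M/M/1: Wq = λ/(μ(μ-λ))
Wq = 7.3/(13.3 × (13.3-7.3))
Wq = 7.3/(13.3 × 6.00)
Wq = 0.09148 seconds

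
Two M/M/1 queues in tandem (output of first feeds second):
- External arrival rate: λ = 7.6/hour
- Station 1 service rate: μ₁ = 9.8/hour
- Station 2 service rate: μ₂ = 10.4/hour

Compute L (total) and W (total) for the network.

By Jackson's theorem, each station behaves as independent M/M/1.
Station 1: ρ₁ = 7.6/9.8 = 0.7755, L₁ = ρ₁/(1-ρ₁) = λ/(μ₁-λ) = 7.6/2.20 = 3.4545
Station 2: ρ₂ = 7.6/10.4 = 0.7308, L₂ = ρ₂/(1-ρ₂) = λ/(μ₂-λ) = 7.6/2.80 = 2.7143
Total: L = L₁ + L₂ = 3.4545 + 2.7143 = 6.1688
W = L/λ = 6.1688/7.6 = 0.8117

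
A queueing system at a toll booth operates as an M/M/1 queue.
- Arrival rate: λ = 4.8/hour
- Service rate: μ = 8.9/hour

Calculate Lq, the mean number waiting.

ρ = λ/μ = 4.8/8.9 = 0.5393
For M/M/1: Lq = λ²/(μ(μ-λ))
Lq = 23.04/(8.9 × 4.10)
Lq = 0.6314 vehicles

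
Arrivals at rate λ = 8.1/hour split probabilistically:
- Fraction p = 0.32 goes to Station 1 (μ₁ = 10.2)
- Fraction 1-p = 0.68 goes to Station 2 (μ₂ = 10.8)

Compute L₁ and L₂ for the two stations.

Effective rates: λ₁ = 8.1×0.32 = 2.592, λ₂ = 8.1×0.68 = 5.508
Station 1: ρ₁ = 2.592/10.2 = 0.2541, L₁ = ρ₁/(1-ρ₁) = 0.2541/(1-0.2541) = 0.3407
Station 2: ρ₂ = 5.508/10.8 = 0.5100, L₂ = ρ₂/(1-ρ₂) = 0.5100/(1-0.5100) = 1.0408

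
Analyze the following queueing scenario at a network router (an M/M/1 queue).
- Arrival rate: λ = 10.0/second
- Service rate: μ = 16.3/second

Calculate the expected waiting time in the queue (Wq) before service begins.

First, compute utilization: ρ = λ/μ = 10.0/16.3 = 0.6135
For M/M/1: Wq = λ/(μ(μ-λ))
Wq = 10.0/(16.3 × (16.3-10.0))
Wq = 10.0/(16.3 × 6.30)
Wq = 0.09738 seconds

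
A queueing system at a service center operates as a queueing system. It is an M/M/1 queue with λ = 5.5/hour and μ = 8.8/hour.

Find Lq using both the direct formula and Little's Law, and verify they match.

Method 1 (direct): Lq = λ²/(μ(μ-λ)) = 30.25/(8.8 × 3.30) = 1.0417

Method 2 (Little's Law):
W = 1/(μ-λ) = 1/3.30 = 0.3030
Wq = W - 1/μ = 0.3030 - 0.1136 = 0.1894
Lq = λWq = 5.5 × 0.1894 = 1.0417 ✔ (matches Method 1)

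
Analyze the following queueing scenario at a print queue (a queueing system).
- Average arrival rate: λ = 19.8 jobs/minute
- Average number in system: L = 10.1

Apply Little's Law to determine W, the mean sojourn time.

Little's Law: L = λW, so W = L/λ
W = 10.1/19.8 = 0.5101 minutes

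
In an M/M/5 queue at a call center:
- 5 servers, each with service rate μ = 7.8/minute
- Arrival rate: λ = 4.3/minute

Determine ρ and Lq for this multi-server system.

Traffic intensity: ρ = λ/(cμ) = 4.3/(5×7.8) = 0.1103
Since ρ = 0.1103 < 1, system is stable.
Offered load a = λ/μ = cρ = 4.3/7.8 = 0.5513
P₀ = [ Σₙ₌₀^4 aⁿ/n! + a^5/(5!(1-ρ)) ]⁻¹
Σ = a^0/0! + a^1/1! + a^2/2! + a^3/3! + a^4/4! = 1.0000 + 0.55128 + 0.15196 + 0.027924 + 0.0038484 = 1.7350
a^5/(5!(1-ρ)) = 0.05092/(120 × 0.8897) = 0.0004769
P₀ = 1/(1.7350 + 0.0004769) = 0.5762
Lq = P₀·a^5·ρ / (5!(1-ρ)²) = 0.57621 × 0.050918 × 0.11026 / (120 × 0.79164) = 0.00003405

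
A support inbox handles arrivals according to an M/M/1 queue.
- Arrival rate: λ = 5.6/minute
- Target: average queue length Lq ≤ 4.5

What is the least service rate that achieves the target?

For M/M/1: Lq = λ²/(μ(μ-λ))
Need Lq ≤ 4.5, i.e. μ(μ-λ) ≥ λ²/4.5
μ² - 5.6μ - 31.36/4.5 ≥ 0  →  μ² - 5.6μ - 6.9689 ≥ 0
Quadratic formula (positive root): μ = [λ + √(λ² + 4×6.9689)]/2
Discriminant: 31.36 + 4×6.9689 = 59.2356, √59.2356 = 7.6965
μ ≥ (5.6 + 7.6965)/2 = 6.6482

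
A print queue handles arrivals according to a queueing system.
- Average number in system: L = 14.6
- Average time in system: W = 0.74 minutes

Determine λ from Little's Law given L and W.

Little's Law: L = λW, so λ = L/W
λ = 14.6/0.74 = 19.7297 jobs/minute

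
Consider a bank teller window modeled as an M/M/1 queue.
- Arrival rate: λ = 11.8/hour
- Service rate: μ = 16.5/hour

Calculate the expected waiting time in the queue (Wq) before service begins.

First, compute utilization: ρ = λ/μ = 11.8/16.5 = 0.7152
For M/M/1: Wq = λ/(μ(μ-λ))
Wq = 11.8/(16.5 × (16.5-11.8))
Wq = 11.8/(16.5 × 4.70)
Wq = 0.1522 hours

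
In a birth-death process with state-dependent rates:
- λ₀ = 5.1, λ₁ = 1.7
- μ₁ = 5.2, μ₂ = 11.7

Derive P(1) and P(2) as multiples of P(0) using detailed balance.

Balance equations:
State 0: λ₀P₀ = μ₁P₁ → P₁ = (λ₀/μ₁)P₀ = (5.1/5.2)P₀ = 0.9808P₀
State 1: P₂ = (λ₀λ₁)/(μ₁μ₂)P₀ = (5.1×1.7)/(5.2×11.7)P₀ = 0.1425P₀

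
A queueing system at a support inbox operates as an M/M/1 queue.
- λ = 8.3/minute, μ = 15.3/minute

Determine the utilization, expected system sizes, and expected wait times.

Step 1: ρ = λ/μ = 8.3/15.3 = 0.5425
Step 2: L = λ/(μ-λ) = 8.3/7.00 = 1.1857
Step 3: Lq = λ²/(μ(μ-λ)) = 68.89/(15.3×7.00) = 0.6432
Step 4: W = 1/(μ-λ) = 1/7.00 = 0.14286
Step 5: Wq = λ/(μ(μ-λ)) = 8.3/(15.3×7.00) = 0.07750
Step 6: P(0) = 1-ρ = 0.4575
Verify: L = λW = 8.3×0.14286 = 1.1857 ✔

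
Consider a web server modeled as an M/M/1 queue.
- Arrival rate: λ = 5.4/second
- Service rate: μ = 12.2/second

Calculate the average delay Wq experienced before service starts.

First, compute utilization: ρ = λ/μ = 5.4/12.2 = 0.4426
For M/M/1: Wq = λ/(μ(μ-λ))
Wq = 5.4/(12.2 × (12.2-5.4))
Wq = 5.4/(12.2 × 6.80)
Wq = 0.06509 seconds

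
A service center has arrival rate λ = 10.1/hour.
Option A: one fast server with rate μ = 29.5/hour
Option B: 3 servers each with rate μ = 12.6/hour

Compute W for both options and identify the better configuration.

Option A: single server μ = 29.5 (M/M/1)
  ρ_A = 10.1/29.5 = 0.3424
  W_A = 1/(μ-λ) = 1/(29.5-10.1) = 1/19.40 = 0.05155

Option B: 3 servers μ = 12.6 (M/M/3)
  ρ_B = λ/(cμ) = 10.1/(3×12.6) = 0.2672
  Offered load a = λ/μ = cρ = 10.1/12.6 = 0.8016
  P₀ = [ Σₙ₌₀^2 aⁿ/n! + a^3/(3!(1-ρ)) ]⁻¹
  Σ = a^0/0! + a^1/1! + a^2/2! = 1.0000 + 0.8016 + 0.3213 = 2.1229
  a^3/(3!(1-ρ)) = 0.51505/(6 × 0.73280) = 0.1171
  P₀ = 1/(2.1229 + 0.1171) = 0.4464
  Lq = P₀·a^3·ρ / (3!(1-ρ)²) = 0.4464 × 0.5151 × 0.2672 / (6 × 0.5370) = 0.01907
  Wq_B = Lq/λ = 0.019068/10.1 = 0.0018879
  W_B = Wq_B + 1/μ = 0.0018879 + 0.079365 = 0.08125

Since W_A = 0.05155 < W_B = 0.08125, Option A (single fast server) has the shorter time in system.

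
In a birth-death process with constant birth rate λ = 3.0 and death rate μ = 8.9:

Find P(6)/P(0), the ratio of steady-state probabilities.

For constant rates: P(n)/P(0) = (λ/μ)^n
P(6)/P(0) = (3.0/8.9)^6 = 0.3371^6 = 0.001467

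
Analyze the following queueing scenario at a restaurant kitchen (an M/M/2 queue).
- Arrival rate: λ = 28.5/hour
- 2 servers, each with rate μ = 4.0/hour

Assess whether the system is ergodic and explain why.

Stability requires ρ = λ/(cμ) < 1
ρ = 28.5/(2 × 4.0) = 28.5/8.00 = 3.5625
Since 3.5625 ≥ 1, the system is UNSTABLE.
Need c > λ/μ = 28.5/4.0 = 7.12.
Minimum servers needed: c = 8.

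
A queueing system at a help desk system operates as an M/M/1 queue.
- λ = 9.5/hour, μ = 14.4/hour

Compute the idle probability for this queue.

ρ = λ/μ = 9.5/14.4 = 0.6597
P(0) = 1 - ρ = 1 - 0.6597 = 0.3403
The server is idle 34.03% of the time.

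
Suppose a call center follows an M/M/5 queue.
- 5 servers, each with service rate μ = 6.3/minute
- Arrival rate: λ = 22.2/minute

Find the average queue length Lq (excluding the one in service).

Traffic intensity: ρ = λ/(cμ) = 22.2/(5×6.3) = 0.7048
Since ρ = 0.7048 < 1, system is stable.
Offered load a = λ/μ = cρ = 22.2/6.3 = 3.5238
P₀ = [ Σₙ₌₀^4 aⁿ/n! + a^5/(5!(1-ρ)) ]⁻¹
Σ = a^0/0! + a^1/1! + a^2/2! + a^3/3! + a^4/4! = 1.0000 + 3.5238 + 6.2086 + 7.2927 + 6.4245 = 24.4496
a^5/(5!(1-ρ)) = 543.3280/(120 × 0.295238) = 15.3359
P₀ = 1/(24.4496 + 15.3359) = 0.02513
Lq = P₀·a^5·ρ / (5!(1-ρ)²) = 0.025135 × 543.3280 × 0.70476 / (120 × 0.087166) = 0.9201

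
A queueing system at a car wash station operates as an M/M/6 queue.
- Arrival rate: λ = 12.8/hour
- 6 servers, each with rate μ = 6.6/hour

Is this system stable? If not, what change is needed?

Stability requires ρ = λ/(cμ) < 1
ρ = 12.8/(6 × 6.6) = 12.8/39.60 = 0.3232
Since 0.3232 < 1, the system is STABLE.
The servers are busy 32.32% of the time.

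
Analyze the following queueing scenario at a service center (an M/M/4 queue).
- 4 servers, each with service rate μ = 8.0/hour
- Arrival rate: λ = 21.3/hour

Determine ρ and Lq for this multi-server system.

Traffic intensity: ρ = λ/(cμ) = 21.3/(4×8.0) = 0.6656
Since ρ = 0.6656 < 1, system is stable.
Offered load a = λ/μ = cρ = 21.3/8.0 = 2.6625
P₀ = [ Σₙ₌₀^3 aⁿ/n! + a^4/(4!(1-ρ)) ]⁻¹
Σ = a^0/0! + a^1/1! + a^2/2! + a^3/3! = 1.0000 + 2.6625 + 3.5445 + 3.1457 = 10.3527
a^4/(4!(1-ρ)) = 50.2526/(24 × 0.334375) = 6.2620
P₀ = 1/(10.3527 + 6.2620) = 0.06019
Lq = P₀·a^4·ρ / (4!(1-ρ)²) = 0.06019 × 50.2526 × 0.6656 / (24 × 0.1118) = 0.7503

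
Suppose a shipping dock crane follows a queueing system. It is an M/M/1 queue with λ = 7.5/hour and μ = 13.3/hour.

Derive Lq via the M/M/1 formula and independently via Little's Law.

Method 1 (direct): Lq = λ²/(μ(μ-λ)) = 56.25/(13.3 × 5.80) = 0.7292

Method 2 (Little's Law):
W = 1/(μ-λ) = 1/5.80 = 0.172414
Wq = W - 1/μ = 0.172414 - 0.0751880 = 0.09723
Lq = λWq = 7.5 × 0.09723 = 0.7292 ✔ (matches Method 1)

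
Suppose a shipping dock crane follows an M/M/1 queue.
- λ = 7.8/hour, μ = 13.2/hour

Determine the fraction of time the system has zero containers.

ρ = λ/μ = 7.8/13.2 = 0.5909
P(0) = 1 - ρ = 1 - 0.5909 = 0.4091
The server is idle 40.91% of the time.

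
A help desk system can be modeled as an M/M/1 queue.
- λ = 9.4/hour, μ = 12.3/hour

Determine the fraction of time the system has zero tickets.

ρ = λ/μ = 9.4/12.3 = 0.7642
P(0) = 1 - ρ = 1 - 0.7642 = 0.2358
The server is idle 23.58% of the time.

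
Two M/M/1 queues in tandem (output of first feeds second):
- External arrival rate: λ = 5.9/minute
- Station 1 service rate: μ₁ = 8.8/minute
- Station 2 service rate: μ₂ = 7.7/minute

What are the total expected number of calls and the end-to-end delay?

By Jackson's theorem, each station behaves as independent M/M/1.
Station 1: ρ₁ = 5.9/8.8 = 0.6705, L₁ = ρ₁/(1-ρ₁) = λ/(μ₁-λ) = 5.9/2.90 = 2.0345
Station 2: ρ₂ = 5.9/7.7 = 0.7662, L₂ = ρ₂/(1-ρ₂) = λ/(μ₂-λ) = 5.9/1.80 = 3.2778
Total: L = L₁ + L₂ = 2.0345 + 3.2778 = 5.3123
W = L/λ = 5.3123/5.9 = 0.9004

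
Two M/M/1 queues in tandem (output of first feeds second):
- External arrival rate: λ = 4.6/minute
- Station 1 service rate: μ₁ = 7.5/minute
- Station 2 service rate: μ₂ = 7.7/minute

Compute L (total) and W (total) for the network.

By Jackson's theorem, each station behaves as independent M/M/1.
Station 1: ρ₁ = 4.6/7.5 = 0.6133, L₁ = ρ₁/(1-ρ₁) = λ/(μ₁-λ) = 4.6/2.90 = 1.5862
Station 2: ρ₂ = 4.6/7.7 = 0.5974, L₂ = ρ₂/(1-ρ₂) = λ/(μ₂-λ) = 4.6/3.10 = 1.4839
Total: L = L₁ + L₂ = 1.5862 + 1.4839 = 3.0701
W = L/λ = 3.0701/4.6 = 0.6674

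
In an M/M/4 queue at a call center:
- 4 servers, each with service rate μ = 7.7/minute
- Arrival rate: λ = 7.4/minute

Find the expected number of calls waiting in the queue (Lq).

Traffic intensity: ρ = λ/(cμ) = 7.4/(4×7.7) = 0.2403
Since ρ = 0.2403 < 1, system is stable.
Offered load a = λ/μ = cρ = 7.4/7.7 = 0.9610
P₀ = [ Σₙ₌₀^3 aⁿ/n! + a^4/(4!(1-ρ)) ]⁻¹
Σ = a^0/0! + a^1/1! + a^2/2! + a^3/3! = 1.0000 + 0.96104 + 0.46180 + 0.14794 = 2.5708
a^4/(4!(1-ρ)) = 0.8530/(24 × 0.7597) = 0.04678
P₀ = 1/(2.5708 + 0.04678) = 0.3820
Lq = P₀·a^4·ρ / (4!(1-ρ)²) = 0.3820 × 0.8530 × 0.2403 / (24 × 0.5772) = 0.005652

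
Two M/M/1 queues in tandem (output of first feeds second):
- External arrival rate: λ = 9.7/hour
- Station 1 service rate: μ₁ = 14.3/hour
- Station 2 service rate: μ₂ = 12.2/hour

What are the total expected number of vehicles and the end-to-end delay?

By Jackson's theorem, each station behaves as independent M/M/1.
Station 1: ρ₁ = 9.7/14.3 = 0.6783, L₁ = ρ₁/(1-ρ₁) = λ/(μ₁-λ) = 9.7/4.60 = 2.1087
Station 2: ρ₂ = 9.7/12.2 = 0.7951, L₂ = ρ₂/(1-ρ₂) = λ/(μ₂-λ) = 9.7/2.50 = 3.8800
Total: L = L₁ + L₂ = 2.1087 + 3.8800 = 5.9887
W = L/λ = 5.9887/9.7 = 0.6174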